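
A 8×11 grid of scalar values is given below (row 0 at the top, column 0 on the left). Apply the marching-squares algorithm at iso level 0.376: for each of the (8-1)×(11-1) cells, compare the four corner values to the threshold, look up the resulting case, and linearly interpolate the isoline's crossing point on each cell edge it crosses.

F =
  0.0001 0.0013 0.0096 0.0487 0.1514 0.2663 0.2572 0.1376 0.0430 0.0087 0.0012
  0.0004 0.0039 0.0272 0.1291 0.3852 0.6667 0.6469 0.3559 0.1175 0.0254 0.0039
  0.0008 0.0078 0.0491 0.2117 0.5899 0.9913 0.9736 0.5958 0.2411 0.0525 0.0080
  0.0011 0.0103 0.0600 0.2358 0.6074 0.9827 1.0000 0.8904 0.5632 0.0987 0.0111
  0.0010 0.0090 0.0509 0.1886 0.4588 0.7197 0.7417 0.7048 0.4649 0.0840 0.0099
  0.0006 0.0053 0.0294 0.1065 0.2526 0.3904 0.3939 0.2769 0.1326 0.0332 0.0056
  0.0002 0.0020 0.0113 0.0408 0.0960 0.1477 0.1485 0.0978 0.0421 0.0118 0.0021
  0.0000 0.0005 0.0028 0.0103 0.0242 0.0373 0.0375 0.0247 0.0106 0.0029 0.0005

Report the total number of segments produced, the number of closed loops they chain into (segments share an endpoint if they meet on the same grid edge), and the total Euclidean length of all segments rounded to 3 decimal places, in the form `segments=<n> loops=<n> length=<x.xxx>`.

cell (0,3): code 0100 → (0.961,4.000)–(1.000,3.964)
cell (0,4): code 1100 → (0.274,5.000)–(0.961,4.000)
cell (0,5): code 1100 → (0.305,6.000)–(0.274,5.000)
cell (0,6): code 1000 → (1.000,6.931)–(0.305,6.000)
cell (1,3): code 0110 → (1.000,3.964)–(2.000,3.434)
cell (1,6): code 1101 → (1.084,7.000)–(1.000,6.931)
cell (1,7): code 1000 → (2.000,7.620)–(1.084,7.000)
cell (2,3): code 0110 → (2.000,3.434)–(3.000,3.377)
cell (2,7): code 1101 → (2.419,8.000)–(2.000,7.620)
cell (2,8): code 1000 → (3.000,8.403)–(2.419,8.000)
cell (3,3): code 0110 → (3.000,3.377)–(4.000,3.694)
cell (3,8): code 1001 → (4.000,8.233)–(3.000,8.403)
cell (4,3): code 0010 → (4.000,3.694)–(4.402,4.000)
cell (4,4): code 0111 → (4.402,4.000)–(5.000,4.896)
cell (4,6): code 1011 → (5.000,6.153)–(4.768,7.000)
cell (4,7): code 0011 → (4.768,7.000)–(4.268,8.000)
cell (4,8): code 0001 → (4.268,8.000)–(4.000,8.233)
cell (5,4): code 0010 → (5.000,4.896)–(5.059,5.000)
cell (5,5): code 0011 → (5.059,5.000)–(5.073,6.000)
cell (5,6): code 0001 → (5.073,6.000)–(5.000,6.153)
total: 20 segments, chained into 1 closed loop(s), length Σ = 15.336146

segments=20 loops=1 length=15.336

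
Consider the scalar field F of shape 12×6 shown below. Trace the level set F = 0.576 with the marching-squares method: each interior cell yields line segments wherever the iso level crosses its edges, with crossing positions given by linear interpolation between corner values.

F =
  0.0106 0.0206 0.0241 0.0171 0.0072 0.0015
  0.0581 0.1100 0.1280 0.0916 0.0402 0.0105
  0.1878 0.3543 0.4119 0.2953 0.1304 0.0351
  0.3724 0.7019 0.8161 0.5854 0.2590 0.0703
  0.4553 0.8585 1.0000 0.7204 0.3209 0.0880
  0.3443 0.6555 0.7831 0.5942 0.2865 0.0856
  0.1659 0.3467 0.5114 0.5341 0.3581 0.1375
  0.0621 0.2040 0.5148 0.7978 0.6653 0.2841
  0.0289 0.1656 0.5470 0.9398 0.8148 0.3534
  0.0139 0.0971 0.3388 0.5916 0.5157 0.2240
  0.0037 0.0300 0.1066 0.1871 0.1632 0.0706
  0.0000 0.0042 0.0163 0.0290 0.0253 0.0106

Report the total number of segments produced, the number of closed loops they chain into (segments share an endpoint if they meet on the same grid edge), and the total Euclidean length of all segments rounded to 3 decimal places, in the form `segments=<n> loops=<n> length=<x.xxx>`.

segments=22 loops=2 length=17.967

cell (2,0): code 0100 → (2.638,1.000)–(3.000,0.618)
cell (2,1): code 1100 → (2.406,2.000)–(2.638,1.000)
cell (2,2): code 1100 → (2.968,3.000)–(2.406,2.000)
cell (2,3): code 1000 → (3.000,3.029)–(2.968,3.000)
cell (3,0): code 0110 → (3.000,0.618)–(4.000,0.299)
cell (3,3): code 1001 → (4.000,3.361)–(3.000,3.029)
cell (4,0): code 0110 → (4.000,0.299)–(5.000,0.745)
cell (4,3): code 1001 → (5.000,3.059)–(4.000,3.361)
cell (5,0): code 0010 → (5.000,0.745)–(5.257,1.000)
cell (5,1): code 0011 → (5.257,1.000)–(5.762,2.000)
cell (5,2): code 0011 → (5.762,2.000)–(5.303,3.000)
cell (5,3): code 0001 → (5.303,3.000)–(5.000,3.059)
cell (6,2): code 0100 → (6.159,3.000)–(7.000,2.216)
cell (6,3): code 1100 → (6.709,4.000)–(6.159,3.000)
cell (6,4): code 1000 → (7.000,4.234)–(6.709,4.000)
cell (7,2): code 0110 → (7.000,2.216)–(8.000,2.074)
cell (7,4): code 1001 → (8.000,4.518)–(7.000,4.234)
cell (8,2): code 0110 → (8.000,2.074)–(9.000,2.938)
cell (8,3): code 1011 → (9.000,3.206)–(8.798,4.000)
cell (8,4): code 0001 → (8.798,4.000)–(8.000,4.518)
cell (9,2): code 0010 → (9.000,2.938)–(9.039,3.000)
cell (9,3): code 0001 → (9.039,3.000)–(9.000,3.206)
total: 22 segments, chained into 2 closed loop(s), length Σ = 17.966638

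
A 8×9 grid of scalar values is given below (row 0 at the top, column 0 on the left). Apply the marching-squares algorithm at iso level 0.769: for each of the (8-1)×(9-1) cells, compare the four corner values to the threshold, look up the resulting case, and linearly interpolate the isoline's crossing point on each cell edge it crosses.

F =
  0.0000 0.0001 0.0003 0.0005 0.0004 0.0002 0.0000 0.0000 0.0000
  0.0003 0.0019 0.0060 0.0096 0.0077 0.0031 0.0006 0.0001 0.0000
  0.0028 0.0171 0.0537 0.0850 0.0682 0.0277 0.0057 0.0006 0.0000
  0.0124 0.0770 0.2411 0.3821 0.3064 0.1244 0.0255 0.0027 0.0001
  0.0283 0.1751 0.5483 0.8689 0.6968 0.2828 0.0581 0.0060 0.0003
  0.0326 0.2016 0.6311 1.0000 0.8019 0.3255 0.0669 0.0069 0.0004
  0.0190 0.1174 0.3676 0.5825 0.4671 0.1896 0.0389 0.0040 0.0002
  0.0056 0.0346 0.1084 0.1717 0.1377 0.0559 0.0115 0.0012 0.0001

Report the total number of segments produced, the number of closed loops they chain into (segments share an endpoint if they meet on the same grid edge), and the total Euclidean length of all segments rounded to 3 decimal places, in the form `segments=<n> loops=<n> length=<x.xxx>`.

cell (3,2): code 0100 → (3.795,3.000)–(4.000,2.688)
cell (3,3): code 1000 → (4.000,3.580)–(3.795,3.000)
cell (4,2): code 0110 → (4.000,2.688)–(5.000,2.374)
cell (4,3): code 1101 → (4.687,4.000)–(4.000,3.580)
cell (4,4): code 1000 → (5.000,4.069)–(4.687,4.000)
cell (5,2): code 0010 → (5.000,2.374)–(5.553,3.000)
cell (5,3): code 0011 → (5.553,3.000)–(5.098,4.000)
cell (5,4): code 0001 → (5.098,4.000)–(5.000,4.069)
total: 8 segments, chained into 1 closed loop(s), length Σ = 5.216980

segments=8 loops=1 length=5.217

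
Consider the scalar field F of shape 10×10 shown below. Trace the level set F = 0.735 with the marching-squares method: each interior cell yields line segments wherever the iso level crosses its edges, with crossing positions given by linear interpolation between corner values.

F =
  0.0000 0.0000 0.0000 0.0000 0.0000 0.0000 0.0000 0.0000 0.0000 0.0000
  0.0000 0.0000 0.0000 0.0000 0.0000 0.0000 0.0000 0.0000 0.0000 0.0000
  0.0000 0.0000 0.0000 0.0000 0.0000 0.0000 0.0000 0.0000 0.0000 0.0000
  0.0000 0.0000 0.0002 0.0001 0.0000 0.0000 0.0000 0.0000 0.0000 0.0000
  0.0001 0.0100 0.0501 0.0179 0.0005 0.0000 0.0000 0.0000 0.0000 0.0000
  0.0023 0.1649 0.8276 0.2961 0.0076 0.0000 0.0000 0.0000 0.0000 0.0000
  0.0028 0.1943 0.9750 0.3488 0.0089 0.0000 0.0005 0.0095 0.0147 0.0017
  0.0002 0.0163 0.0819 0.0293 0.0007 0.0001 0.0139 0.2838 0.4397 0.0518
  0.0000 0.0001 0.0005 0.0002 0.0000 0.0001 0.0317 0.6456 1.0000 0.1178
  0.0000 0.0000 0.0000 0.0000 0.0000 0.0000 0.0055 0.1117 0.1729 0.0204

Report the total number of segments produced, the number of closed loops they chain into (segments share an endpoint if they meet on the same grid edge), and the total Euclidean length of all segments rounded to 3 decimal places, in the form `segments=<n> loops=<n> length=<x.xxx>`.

cell (4,1): code 0100 → (4.881,2.000)–(5.000,1.860)
cell (4,2): code 1000 → (5.000,2.174)–(4.881,2.000)
cell (5,1): code 0110 → (5.000,1.860)–(6.000,1.693)
cell (5,2): code 1001 → (6.000,2.383)–(5.000,2.174)
cell (6,1): code 0010 → (6.000,1.693)–(6.269,2.000)
cell (6,2): code 0001 → (6.269,2.000)–(6.000,2.383)
cell (7,7): code 0100 → (7.527,8.000)–(8.000,7.252)
cell (7,8): code 1000 → (8.000,8.300)–(7.527,8.000)
cell (8,7): code 0010 → (8.000,7.252)–(8.320,8.000)
cell (8,8): code 0001 → (8.320,8.000)–(8.000,8.300)
total: 10 segments, chained into 2 closed loop(s), length Σ = 6.004356

segments=10 loops=2 length=6.004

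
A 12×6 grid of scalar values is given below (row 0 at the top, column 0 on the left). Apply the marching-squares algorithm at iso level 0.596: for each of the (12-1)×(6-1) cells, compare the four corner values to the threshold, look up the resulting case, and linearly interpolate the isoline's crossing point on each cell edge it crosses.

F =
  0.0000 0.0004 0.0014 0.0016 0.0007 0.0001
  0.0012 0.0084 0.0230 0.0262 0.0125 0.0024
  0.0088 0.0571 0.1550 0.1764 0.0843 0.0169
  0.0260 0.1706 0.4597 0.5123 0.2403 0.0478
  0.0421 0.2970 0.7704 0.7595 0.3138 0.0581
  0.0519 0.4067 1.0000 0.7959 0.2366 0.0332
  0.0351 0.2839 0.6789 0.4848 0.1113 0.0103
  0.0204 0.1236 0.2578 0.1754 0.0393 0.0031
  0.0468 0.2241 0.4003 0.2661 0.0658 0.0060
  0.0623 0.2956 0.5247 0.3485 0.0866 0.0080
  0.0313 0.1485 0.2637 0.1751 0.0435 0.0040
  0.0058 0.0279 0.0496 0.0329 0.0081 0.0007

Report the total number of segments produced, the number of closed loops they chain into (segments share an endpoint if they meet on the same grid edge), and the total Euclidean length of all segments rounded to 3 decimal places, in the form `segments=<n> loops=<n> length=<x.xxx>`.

segments=10 loops=1 length=7.754

cell (3,1): code 0100 → (3.439,2.000)–(4.000,1.632)
cell (3,2): code 1100 → (3.339,3.000)–(3.439,2.000)
cell (3,3): code 1000 → (4.000,3.367)–(3.339,3.000)
cell (4,1): code 0110 → (4.000,1.632)–(5.000,1.319)
cell (4,3): code 1001 → (5.000,3.357)–(4.000,3.367)
cell (5,1): code 0110 → (5.000,1.319)–(6.000,1.790)
cell (5,2): code 1011 → (6.000,2.427)–(5.643,3.000)
cell (5,3): code 0001 → (5.643,3.000)–(5.000,3.357)
cell (6,1): code 0010 → (6.000,1.790)–(6.197,2.000)
cell (6,2): code 0001 → (6.197,2.000)–(6.000,2.427)
total: 10 segments, chained into 1 closed loop(s), length Σ = 7.754452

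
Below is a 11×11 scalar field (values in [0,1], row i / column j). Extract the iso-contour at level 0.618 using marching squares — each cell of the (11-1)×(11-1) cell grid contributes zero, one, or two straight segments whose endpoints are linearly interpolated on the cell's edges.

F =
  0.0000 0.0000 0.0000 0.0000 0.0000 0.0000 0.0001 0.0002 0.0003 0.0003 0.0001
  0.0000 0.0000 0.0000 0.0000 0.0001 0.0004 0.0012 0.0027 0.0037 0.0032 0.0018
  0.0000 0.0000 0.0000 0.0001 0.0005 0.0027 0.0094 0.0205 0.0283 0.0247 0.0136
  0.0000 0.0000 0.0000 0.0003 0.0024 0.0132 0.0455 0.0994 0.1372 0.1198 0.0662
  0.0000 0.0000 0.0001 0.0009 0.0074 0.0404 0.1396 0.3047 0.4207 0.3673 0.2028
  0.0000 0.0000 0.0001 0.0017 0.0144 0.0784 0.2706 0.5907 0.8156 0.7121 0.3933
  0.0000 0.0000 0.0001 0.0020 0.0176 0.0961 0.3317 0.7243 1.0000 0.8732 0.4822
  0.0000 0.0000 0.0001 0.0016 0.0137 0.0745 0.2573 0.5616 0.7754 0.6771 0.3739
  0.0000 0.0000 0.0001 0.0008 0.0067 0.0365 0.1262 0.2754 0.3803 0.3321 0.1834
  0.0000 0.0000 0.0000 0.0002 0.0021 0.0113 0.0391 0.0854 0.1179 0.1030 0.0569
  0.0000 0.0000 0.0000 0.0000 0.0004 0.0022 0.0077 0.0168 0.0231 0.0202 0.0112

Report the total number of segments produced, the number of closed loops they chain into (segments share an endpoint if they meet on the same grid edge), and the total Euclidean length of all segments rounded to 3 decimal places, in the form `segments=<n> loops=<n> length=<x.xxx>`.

segments=12 loops=1 length=8.943

cell (4,7): code 0100 → (4.500,8.000)–(5.000,7.121)
cell (4,8): code 1100 → (4.727,9.000)–(4.500,8.000)
cell (4,9): code 1000 → (5.000,9.295)–(4.727,9.000)
cell (5,6): code 0100 → (5.204,7.000)–(6.000,6.729)
cell (5,7): code 1110 → (5.000,7.121)–(5.204,7.000)
cell (5,9): code 1001 → (6.000,9.653)–(5.000,9.295)
cell (6,6): code 0010 → (6.000,6.729)–(6.653,7.000)
cell (6,7): code 0111 → (6.653,7.000)–(7.000,7.264)
cell (6,9): code 1001 → (7.000,9.195)–(6.000,9.653)
cell (7,7): code 0010 → (7.000,7.264)–(7.398,8.000)
cell (7,8): code 0011 → (7.398,8.000)–(7.171,9.000)
cell (7,9): code 0001 → (7.171,9.000)–(7.000,9.195)
total: 12 segments, chained into 1 closed loop(s), length Σ = 8.943456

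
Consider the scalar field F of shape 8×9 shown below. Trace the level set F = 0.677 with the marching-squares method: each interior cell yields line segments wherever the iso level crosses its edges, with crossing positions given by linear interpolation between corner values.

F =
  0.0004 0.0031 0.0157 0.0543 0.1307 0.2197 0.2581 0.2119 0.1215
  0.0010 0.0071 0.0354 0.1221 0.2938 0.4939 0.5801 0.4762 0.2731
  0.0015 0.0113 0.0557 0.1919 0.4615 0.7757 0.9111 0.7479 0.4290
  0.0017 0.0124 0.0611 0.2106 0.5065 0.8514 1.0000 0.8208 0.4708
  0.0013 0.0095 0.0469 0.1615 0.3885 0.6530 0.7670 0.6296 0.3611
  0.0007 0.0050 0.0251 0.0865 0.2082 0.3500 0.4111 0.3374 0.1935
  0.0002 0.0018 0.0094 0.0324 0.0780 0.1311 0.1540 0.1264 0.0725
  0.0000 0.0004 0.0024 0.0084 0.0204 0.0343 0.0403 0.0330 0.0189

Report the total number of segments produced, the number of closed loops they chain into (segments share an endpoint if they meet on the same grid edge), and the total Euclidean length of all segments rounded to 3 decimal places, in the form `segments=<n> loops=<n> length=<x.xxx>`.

cell (1,4): code 0100 → (1.650,5.000)–(2.000,4.686)
cell (1,5): code 1100 → (1.293,6.000)–(1.650,5.000)
cell (1,6): code 1100 → (1.739,7.000)–(1.293,6.000)
cell (1,7): code 1000 → (2.000,7.222)–(1.739,7.000)
cell (2,4): code 0110 → (2.000,4.686)–(3.000,4.494)
cell (2,7): code 1001 → (3.000,7.411)–(2.000,7.222)
cell (3,4): code 0010 → (3.000,4.494)–(3.879,5.000)
cell (3,5): code 0111 → (3.879,5.000)–(4.000,5.211)
cell (3,6): code 1011 → (4.000,6.655)–(3.752,7.000)
cell (3,7): code 0001 → (3.752,7.000)–(3.000,7.411)
cell (4,5): code 0010 → (4.000,5.211)–(4.253,6.000)
cell (4,6): code 0001 → (4.253,6.000)–(4.000,6.655)
total: 12 segments, chained into 1 closed loop(s), length Σ = 9.075817

segments=12 loops=1 length=9.076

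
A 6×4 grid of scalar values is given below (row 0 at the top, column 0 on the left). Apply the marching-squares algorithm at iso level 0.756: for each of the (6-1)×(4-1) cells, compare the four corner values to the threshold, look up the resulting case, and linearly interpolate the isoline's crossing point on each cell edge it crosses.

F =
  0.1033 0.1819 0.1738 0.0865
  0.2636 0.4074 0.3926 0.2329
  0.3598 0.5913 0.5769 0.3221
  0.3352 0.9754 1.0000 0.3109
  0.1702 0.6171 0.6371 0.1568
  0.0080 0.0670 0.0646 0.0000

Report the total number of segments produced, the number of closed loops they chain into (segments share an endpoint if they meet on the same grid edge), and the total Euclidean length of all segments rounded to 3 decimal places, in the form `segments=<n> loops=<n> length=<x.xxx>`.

segments=6 loops=1 length=4.806

cell (2,0): code 0100 → (2.429,1.000)–(3.000,0.657)
cell (2,1): code 1100 → (2.423,2.000)–(2.429,1.000)
cell (2,2): code 1000 → (3.000,2.354)–(2.423,2.000)
cell (3,0): code 0010 → (3.000,0.657)–(3.612,1.000)
cell (3,1): code 0011 → (3.612,1.000)–(3.672,2.000)
cell (3,2): code 0001 → (3.672,2.000)–(3.000,2.354)
total: 6 segments, chained into 1 closed loop(s), length Σ = 4.806276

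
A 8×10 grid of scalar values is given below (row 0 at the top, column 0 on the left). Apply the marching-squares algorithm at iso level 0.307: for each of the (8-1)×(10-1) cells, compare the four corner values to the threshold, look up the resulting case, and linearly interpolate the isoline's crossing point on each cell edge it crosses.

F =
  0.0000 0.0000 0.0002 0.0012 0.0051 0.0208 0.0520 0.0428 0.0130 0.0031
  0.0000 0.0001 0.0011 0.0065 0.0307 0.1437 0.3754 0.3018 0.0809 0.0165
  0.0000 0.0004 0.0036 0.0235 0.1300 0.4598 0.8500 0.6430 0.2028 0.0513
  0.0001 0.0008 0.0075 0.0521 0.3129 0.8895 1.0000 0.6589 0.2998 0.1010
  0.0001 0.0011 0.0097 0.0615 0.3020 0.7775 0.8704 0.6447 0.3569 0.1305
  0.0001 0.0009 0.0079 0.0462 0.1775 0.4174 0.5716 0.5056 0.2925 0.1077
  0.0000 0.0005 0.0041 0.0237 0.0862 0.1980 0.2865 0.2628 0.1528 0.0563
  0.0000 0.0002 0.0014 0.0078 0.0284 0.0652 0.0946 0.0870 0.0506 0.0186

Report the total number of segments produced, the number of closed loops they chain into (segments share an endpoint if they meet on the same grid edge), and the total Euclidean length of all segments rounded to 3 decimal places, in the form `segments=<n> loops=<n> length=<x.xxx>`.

cell (0,5): code 0100 → (0.788,6.000)–(1.000,5.705)
cell (0,6): code 1000 → (1.000,6.929)–(0.788,6.000)
cell (1,4): code 0100 → (1.517,5.000)–(2.000,4.537)
cell (1,5): code 1110 → (1.000,5.705)–(1.517,5.000)
cell (1,6): code 1101 → (1.015,7.000)–(1.000,6.929)
cell (1,7): code 1000 → (2.000,7.763)–(1.015,7.000)
cell (2,3): code 0100 → (2.968,4.000)–(3.000,3.977)
cell (2,4): code 1110 → (2.000,4.537)–(2.968,4.000)
cell (2,7): code 1001 → (3.000,7.980)–(2.000,7.763)
cell (3,3): code 0010 → (3.000,3.977)–(3.541,4.000)
cell (3,4): code 0111 → (3.541,4.000)–(4.000,4.011)
cell (3,7): code 1101 → (3.126,8.000)–(3.000,7.980)
cell (3,8): code 1000 → (4.000,8.220)–(3.126,8.000)
cell (4,4): code 0110 → (4.000,4.011)–(5.000,4.540)
cell (4,7): code 1011 → (5.000,7.932)–(4.775,8.000)
cell (4,8): code 0001 → (4.775,8.000)–(4.000,8.220)
cell (5,4): code 0010 → (5.000,4.540)–(5.503,5.000)
cell (5,5): code 0011 → (5.503,5.000)–(5.928,6.000)
cell (5,6): code 0011 → (5.928,6.000)–(5.818,7.000)
cell (5,7): code 0001 → (5.818,7.000)–(5.000,7.932)
total: 20 segments, chained into 1 closed loop(s), length Σ = 14.563345

segments=20 loops=1 length=14.563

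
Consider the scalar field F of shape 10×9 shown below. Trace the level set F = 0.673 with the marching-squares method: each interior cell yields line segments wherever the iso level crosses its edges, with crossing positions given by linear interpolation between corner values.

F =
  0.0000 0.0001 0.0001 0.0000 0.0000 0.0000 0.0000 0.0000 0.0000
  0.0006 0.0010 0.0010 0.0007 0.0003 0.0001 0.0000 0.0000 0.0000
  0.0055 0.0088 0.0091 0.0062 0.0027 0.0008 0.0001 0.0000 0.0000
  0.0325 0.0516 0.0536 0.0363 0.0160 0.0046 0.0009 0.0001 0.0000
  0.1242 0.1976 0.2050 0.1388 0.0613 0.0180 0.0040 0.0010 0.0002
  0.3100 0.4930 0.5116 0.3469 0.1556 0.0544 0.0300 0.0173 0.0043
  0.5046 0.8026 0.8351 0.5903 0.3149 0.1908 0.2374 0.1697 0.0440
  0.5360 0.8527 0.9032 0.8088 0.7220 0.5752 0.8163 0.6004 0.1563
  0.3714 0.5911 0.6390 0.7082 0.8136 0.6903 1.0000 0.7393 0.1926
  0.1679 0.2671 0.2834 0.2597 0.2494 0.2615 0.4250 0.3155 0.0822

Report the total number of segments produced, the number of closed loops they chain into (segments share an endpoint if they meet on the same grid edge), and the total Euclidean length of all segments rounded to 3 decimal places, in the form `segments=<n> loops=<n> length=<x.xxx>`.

cell (5,0): code 0100 → (5.581,1.000)–(6.000,0.565)
cell (5,1): code 1100 → (5.499,2.000)–(5.581,1.000)
cell (5,2): code 1000 → (6.000,2.662)–(5.499,2.000)
cell (6,0): code 0110 → (6.000,0.565)–(7.000,0.433)
cell (6,2): code 1101 → (6.378,3.000)–(6.000,2.662)
cell (6,3): code 1100 → (6.880,4.000)–(6.378,3.000)
cell (6,4): code 1000 → (7.000,4.334)–(6.880,4.000)
cell (6,5): code 0100 → (6.752,6.000)–(7.000,5.406)
cell (6,6): code 1000 → (7.000,6.664)–(6.752,6.000)
cell (7,0): code 0010 → (7.000,0.433)–(7.687,1.000)
cell (7,1): code 0011 → (7.687,1.000)–(7.871,2.000)
cell (7,2): code 0111 → (7.871,2.000)–(8.000,2.491)
cell (7,4): code 1101 → (7.850,5.000)–(7.000,4.334)
cell (7,5): code 1110 → (7.000,5.406)–(7.850,5.000)
cell (7,6): code 1101 → (7.523,7.000)–(7.000,6.664)
cell (7,7): code 1000 → (8.000,7.121)–(7.523,7.000)
cell (8,2): code 0010 → (8.000,2.491)–(8.078,3.000)
cell (8,3): code 0011 → (8.078,3.000)–(8.249,4.000)
cell (8,4): code 0011 → (8.249,4.000)–(8.040,5.000)
cell (8,5): code 0011 → (8.040,5.000)–(8.569,6.000)
cell (8,6): code 0011 → (8.569,6.000)–(8.156,7.000)
cell (8,7): code 0001 → (8.156,7.000)–(8.000,7.121)
total: 22 segments, chained into 1 closed loop(s), length Σ = 17.291427

segments=22 loops=1 length=17.291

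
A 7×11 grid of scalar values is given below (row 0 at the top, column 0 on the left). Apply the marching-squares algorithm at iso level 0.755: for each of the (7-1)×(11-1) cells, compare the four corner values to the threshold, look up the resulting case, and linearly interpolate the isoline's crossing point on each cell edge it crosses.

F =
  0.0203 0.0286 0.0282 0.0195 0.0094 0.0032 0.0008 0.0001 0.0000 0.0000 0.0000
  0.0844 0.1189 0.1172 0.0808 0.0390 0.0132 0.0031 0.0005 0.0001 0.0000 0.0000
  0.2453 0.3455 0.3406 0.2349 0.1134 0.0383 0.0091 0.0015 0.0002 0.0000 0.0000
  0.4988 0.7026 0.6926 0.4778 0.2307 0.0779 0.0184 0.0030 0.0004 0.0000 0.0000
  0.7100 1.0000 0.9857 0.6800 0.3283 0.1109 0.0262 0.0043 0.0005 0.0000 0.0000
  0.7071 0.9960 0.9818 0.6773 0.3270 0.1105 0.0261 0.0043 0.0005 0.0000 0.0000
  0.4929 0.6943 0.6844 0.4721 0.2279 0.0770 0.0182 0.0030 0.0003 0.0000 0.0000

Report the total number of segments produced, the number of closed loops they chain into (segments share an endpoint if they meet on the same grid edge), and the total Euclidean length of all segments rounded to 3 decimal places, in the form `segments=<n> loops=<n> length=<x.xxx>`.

segments=8 loops=1 length=8.493

cell (3,0): code 0100 → (3.176,1.000)–(4.000,0.155)
cell (3,1): code 1100 → (3.213,2.000)–(3.176,1.000)
cell (3,2): code 1000 → (4.000,2.755)–(3.213,2.000)
cell (4,0): code 0110 → (4.000,0.155)–(5.000,0.166)
cell (4,2): code 1001 → (5.000,2.745)–(4.000,2.755)
cell (5,0): code 0010 → (5.000,0.166)–(5.799,1.000)
cell (5,1): code 0011 → (5.799,1.000)–(5.763,2.000)
cell (5,2): code 0001 → (5.763,2.000)–(5.000,2.745)
total: 8 segments, chained into 1 closed loop(s), length Σ = 8.492836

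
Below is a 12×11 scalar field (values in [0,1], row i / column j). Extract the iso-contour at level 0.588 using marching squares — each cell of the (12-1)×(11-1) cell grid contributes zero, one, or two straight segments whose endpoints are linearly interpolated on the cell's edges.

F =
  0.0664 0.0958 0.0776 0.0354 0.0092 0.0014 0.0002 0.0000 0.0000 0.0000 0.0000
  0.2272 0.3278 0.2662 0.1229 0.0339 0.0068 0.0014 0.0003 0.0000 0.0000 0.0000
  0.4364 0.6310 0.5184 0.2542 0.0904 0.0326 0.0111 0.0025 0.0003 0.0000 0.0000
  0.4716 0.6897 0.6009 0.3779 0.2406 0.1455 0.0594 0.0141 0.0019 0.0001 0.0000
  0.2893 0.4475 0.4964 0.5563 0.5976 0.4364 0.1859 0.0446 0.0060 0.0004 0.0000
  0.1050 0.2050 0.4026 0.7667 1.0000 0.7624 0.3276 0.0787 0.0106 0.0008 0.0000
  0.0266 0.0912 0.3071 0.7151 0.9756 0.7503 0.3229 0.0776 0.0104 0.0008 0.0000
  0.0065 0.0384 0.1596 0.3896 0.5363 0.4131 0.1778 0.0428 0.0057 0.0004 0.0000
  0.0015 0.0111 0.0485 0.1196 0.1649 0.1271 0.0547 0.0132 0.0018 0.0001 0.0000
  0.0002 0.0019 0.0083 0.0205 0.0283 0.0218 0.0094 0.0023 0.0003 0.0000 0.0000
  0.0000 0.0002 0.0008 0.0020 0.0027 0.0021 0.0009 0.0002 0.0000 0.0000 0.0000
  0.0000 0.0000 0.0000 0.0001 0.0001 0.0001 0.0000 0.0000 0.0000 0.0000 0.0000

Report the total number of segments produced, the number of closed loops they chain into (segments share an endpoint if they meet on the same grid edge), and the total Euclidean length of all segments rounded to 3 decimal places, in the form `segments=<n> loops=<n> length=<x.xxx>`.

segments=20 loops=2 length=13.820

cell (1,0): code 0100 → (1.858,1.000)–(2.000,0.779)
cell (1,1): code 1000 → (2.000,1.382)–(1.858,1.000)
cell (2,0): code 0110 → (2.000,0.779)–(3.000,0.534)
cell (2,1): code 1101 → (2.844,2.000)–(2.000,1.382)
cell (2,2): code 1000 → (3.000,2.058)–(2.844,2.000)
cell (3,0): code 0010 → (3.000,0.534)–(3.420,1.000)
cell (3,1): code 0011 → (3.420,1.000)–(3.123,2.000)
cell (3,2): code 0001 → (3.123,2.000)–(3.000,2.058)
cell (3,3): code 0100 → (3.973,4.000)–(4.000,3.768)
cell (3,4): code 1000 → (4.000,4.060)–(3.973,4.000)
cell (4,2): code 0100 → (4.151,3.000)–(5.000,2.509)
cell (4,3): code 1110 → (4.000,3.768)–(4.151,3.000)
cell (4,4): code 1101 → (4.465,5.000)–(4.000,4.060)
cell (4,5): code 1000 → (5.000,5.401)–(4.465,5.000)
cell (5,2): code 0110 → (5.000,2.509)–(6.000,2.688)
cell (5,5): code 1001 → (6.000,5.380)–(5.000,5.401)
cell (6,2): code 0010 → (6.000,2.688)–(6.390,3.000)
cell (6,3): code 0011 → (6.390,3.000)–(6.882,4.000)
cell (6,4): code 0011 → (6.882,4.000)–(6.481,5.000)
cell (6,5): code 0001 → (6.481,5.000)–(6.000,5.380)
total: 20 segments, chained into 2 closed loop(s), length Σ = 13.819832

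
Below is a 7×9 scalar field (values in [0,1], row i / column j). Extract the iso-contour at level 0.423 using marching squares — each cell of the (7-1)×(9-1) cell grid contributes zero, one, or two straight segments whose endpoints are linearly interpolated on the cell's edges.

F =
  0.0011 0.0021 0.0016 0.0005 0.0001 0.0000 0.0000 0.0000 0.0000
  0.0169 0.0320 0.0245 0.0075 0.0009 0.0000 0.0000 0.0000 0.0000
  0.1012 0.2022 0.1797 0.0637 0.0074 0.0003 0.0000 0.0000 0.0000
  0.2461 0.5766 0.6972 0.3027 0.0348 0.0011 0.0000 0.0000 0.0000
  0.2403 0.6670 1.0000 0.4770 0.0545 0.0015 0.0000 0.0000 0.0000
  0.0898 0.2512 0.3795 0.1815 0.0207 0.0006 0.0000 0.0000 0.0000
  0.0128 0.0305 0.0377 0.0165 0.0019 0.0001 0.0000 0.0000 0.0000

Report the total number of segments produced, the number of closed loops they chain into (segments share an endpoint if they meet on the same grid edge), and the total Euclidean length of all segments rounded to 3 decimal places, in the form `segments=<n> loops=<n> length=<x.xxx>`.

segments=10 loops=1 length=7.944

cell (2,0): code 0100 → (2.590,1.000)–(3.000,0.535)
cell (2,1): code 1100 → (2.470,2.000)–(2.590,1.000)
cell (2,2): code 1000 → (3.000,2.695)–(2.470,2.000)
cell (3,0): code 0110 → (3.000,0.535)–(4.000,0.428)
cell (3,2): code 1101 → (3.690,3.000)–(3.000,2.695)
cell (3,3): code 1000 → (4.000,3.128)–(3.690,3.000)
cell (4,0): code 0010 → (4.000,0.428)–(4.587,1.000)
cell (4,1): code 0011 → (4.587,1.000)–(4.930,2.000)
cell (4,2): code 0011 → (4.930,2.000)–(4.183,3.000)
cell (4,3): code 0001 → (4.183,3.000)–(4.000,3.128)
total: 10 segments, chained into 1 closed loop(s), length Σ = 7.944312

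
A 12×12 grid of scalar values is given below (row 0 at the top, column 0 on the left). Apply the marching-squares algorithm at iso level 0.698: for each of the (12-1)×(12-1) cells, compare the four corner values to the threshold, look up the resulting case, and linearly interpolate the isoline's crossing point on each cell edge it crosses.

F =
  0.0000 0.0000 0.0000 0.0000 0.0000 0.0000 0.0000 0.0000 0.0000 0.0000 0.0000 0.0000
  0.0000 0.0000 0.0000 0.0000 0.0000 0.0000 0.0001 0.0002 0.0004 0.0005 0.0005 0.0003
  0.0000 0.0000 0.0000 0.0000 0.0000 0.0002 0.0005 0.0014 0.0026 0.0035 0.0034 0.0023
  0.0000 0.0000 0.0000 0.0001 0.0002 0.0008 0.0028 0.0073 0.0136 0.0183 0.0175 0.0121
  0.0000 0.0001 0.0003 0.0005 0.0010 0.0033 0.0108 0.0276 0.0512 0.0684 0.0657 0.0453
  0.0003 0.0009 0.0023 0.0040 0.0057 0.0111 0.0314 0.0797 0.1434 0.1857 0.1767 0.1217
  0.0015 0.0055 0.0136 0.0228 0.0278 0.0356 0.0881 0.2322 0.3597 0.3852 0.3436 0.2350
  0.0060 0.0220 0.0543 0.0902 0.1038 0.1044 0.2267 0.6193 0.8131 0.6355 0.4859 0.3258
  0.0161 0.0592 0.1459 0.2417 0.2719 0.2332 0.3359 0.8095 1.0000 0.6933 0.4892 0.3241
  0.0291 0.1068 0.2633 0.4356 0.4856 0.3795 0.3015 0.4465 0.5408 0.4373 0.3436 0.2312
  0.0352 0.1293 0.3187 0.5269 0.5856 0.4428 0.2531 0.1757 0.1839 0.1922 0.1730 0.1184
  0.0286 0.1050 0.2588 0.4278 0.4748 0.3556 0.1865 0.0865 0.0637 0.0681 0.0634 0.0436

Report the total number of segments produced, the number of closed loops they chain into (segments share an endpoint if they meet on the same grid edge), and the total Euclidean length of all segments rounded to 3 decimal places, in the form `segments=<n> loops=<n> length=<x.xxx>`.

segments=8 loops=1 length=6.239

cell (6,7): code 0100 → (6.746,8.000)–(7.000,7.406)
cell (6,8): code 1000 → (7.000,8.648)–(6.746,8.000)
cell (7,6): code 0100 → (7.414,7.000)–(8.000,6.765)
cell (7,7): code 1110 → (7.000,7.406)–(7.414,7.000)
cell (7,8): code 1001 → (8.000,8.985)–(7.000,8.648)
cell (8,6): code 0010 → (8.000,6.765)–(8.307,7.000)
cell (8,7): code 0011 → (8.307,7.000)–(8.658,8.000)
cell (8,8): code 0001 → (8.658,8.000)–(8.000,8.985)
total: 8 segments, chained into 1 closed loop(s), length Σ = 6.239304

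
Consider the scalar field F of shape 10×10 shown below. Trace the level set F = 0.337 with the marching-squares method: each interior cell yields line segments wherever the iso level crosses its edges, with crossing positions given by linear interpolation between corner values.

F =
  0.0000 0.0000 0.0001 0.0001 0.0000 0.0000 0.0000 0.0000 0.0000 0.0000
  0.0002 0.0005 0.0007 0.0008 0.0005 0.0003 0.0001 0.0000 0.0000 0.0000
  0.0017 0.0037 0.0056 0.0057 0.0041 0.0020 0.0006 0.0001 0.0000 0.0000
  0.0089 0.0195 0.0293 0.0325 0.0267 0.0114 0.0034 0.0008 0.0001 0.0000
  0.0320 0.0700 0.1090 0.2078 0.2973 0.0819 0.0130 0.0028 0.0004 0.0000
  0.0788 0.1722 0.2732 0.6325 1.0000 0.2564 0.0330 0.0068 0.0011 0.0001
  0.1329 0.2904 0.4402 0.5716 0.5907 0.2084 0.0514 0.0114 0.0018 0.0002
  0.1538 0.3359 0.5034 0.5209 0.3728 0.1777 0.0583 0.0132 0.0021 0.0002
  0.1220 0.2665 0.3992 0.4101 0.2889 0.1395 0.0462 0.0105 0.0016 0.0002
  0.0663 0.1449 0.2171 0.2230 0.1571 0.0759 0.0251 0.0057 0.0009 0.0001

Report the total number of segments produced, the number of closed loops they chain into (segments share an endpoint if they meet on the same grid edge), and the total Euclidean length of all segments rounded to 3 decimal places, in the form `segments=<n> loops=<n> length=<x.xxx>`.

segments=14 loops=1 length=12.524

cell (4,2): code 0100 → (4.304,3.000)–(5.000,2.178)
cell (4,3): code 1100 → (4.056,4.000)–(4.304,3.000)
cell (4,4): code 1000 → (5.000,4.892)–(4.056,4.000)
cell (5,1): code 0100 → (5.382,2.000)–(6.000,1.311)
cell (5,2): code 1110 → (5.000,2.178)–(5.382,2.000)
cell (5,4): code 1001 → (6.000,4.664)–(5.000,4.892)
cell (6,1): code 0110 → (6.000,1.311)–(7.000,1.007)
cell (6,4): code 1001 → (7.000,4.183)–(6.000,4.664)
cell (7,1): code 0110 → (7.000,1.007)–(8.000,1.531)
cell (7,3): code 1011 → (8.000,3.603)–(7.427,4.000)
cell (7,4): code 0001 → (7.427,4.000)–(7.000,4.183)
cell (8,1): code 0010 → (8.000,1.531)–(8.342,2.000)
cell (8,2): code 0011 → (8.342,2.000)–(8.391,3.000)
cell (8,3): code 0001 → (8.391,3.000)–(8.000,3.603)
total: 14 segments, chained into 1 closed loop(s), length Σ = 12.523522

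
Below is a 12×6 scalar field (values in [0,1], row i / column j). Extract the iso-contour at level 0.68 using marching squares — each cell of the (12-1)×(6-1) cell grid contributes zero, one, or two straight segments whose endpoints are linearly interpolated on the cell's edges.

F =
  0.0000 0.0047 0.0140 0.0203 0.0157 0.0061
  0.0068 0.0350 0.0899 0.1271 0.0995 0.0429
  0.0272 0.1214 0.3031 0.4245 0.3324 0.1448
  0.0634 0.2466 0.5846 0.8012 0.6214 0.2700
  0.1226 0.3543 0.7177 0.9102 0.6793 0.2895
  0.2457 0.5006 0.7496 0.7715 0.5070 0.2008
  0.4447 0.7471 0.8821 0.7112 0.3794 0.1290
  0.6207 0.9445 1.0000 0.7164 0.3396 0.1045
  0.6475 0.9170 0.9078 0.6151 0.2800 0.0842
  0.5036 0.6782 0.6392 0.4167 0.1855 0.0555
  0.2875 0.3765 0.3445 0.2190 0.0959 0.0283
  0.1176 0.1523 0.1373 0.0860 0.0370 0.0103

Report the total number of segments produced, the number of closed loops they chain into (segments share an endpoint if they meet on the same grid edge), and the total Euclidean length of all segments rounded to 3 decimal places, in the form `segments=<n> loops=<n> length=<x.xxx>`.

segments=18 loops=1 length=15.904

cell (2,2): code 0100 → (2.678,3.000)–(3.000,2.440)
cell (2,3): code 1000 → (3.000,3.674)–(2.678,3.000)
cell (3,1): code 0100 → (3.717,2.000)–(4.000,1.896)
cell (3,2): code 1110 → (3.000,2.440)–(3.717,2.000)
cell (3,3): code 1001 → (4.000,3.997)–(3.000,3.674)
cell (4,1): code 0110 → (4.000,1.896)–(5.000,1.720)
cell (4,3): code 1001 → (5.000,3.346)–(4.000,3.997)
cell (5,0): code 0100 → (5.728,1.000)–(6.000,0.778)
cell (5,1): code 1110 → (5.000,1.720)–(5.728,1.000)
cell (5,3): code 1001 → (6.000,3.094)–(5.000,3.346)
cell (6,0): code 0110 → (6.000,0.778)–(7.000,0.183)
cell (6,3): code 1001 → (7.000,3.097)–(6.000,3.094)
cell (7,0): code 0110 → (7.000,0.183)–(8.000,0.121)
cell (7,2): code 1011 → (8.000,2.778)–(7.359,3.000)
cell (7,3): code 0001 → (7.359,3.000)–(7.000,3.097)
cell (8,0): code 0010 → (8.000,0.121)–(8.992,1.000)
cell (8,1): code 0011 → (8.992,1.000)–(8.848,2.000)
cell (8,2): code 0001 → (8.848,2.000)–(8.000,2.778)
total: 18 segments, chained into 1 closed loop(s), length Σ = 15.904324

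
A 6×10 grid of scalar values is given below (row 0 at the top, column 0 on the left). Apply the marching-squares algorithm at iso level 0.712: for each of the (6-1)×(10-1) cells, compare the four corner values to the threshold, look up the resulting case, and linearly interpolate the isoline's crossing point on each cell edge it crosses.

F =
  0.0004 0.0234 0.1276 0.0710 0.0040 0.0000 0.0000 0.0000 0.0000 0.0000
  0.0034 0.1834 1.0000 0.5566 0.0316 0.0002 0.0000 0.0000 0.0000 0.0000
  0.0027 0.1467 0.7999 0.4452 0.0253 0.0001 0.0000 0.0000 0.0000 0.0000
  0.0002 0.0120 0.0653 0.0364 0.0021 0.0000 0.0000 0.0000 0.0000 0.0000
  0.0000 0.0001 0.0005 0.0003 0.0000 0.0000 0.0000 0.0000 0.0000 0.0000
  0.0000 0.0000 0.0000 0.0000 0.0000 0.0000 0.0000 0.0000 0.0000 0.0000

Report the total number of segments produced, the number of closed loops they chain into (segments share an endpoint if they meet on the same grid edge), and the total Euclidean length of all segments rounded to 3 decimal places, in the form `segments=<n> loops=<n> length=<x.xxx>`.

cell (0,1): code 0100 → (0.670,2.000)–(1.000,1.647)
cell (0,2): code 1000 → (1.000,2.650)–(0.670,2.000)
cell (1,1): code 0110 → (1.000,1.647)–(2.000,1.865)
cell (1,2): code 1001 → (2.000,2.248)–(1.000,2.650)
cell (2,1): code 0010 → (2.000,1.865)–(2.120,2.000)
cell (2,2): code 0001 → (2.120,2.000)–(2.000,2.248)
total: 6 segments, chained into 1 closed loop(s), length Σ = 3.768130

segments=6 loops=1 length=3.768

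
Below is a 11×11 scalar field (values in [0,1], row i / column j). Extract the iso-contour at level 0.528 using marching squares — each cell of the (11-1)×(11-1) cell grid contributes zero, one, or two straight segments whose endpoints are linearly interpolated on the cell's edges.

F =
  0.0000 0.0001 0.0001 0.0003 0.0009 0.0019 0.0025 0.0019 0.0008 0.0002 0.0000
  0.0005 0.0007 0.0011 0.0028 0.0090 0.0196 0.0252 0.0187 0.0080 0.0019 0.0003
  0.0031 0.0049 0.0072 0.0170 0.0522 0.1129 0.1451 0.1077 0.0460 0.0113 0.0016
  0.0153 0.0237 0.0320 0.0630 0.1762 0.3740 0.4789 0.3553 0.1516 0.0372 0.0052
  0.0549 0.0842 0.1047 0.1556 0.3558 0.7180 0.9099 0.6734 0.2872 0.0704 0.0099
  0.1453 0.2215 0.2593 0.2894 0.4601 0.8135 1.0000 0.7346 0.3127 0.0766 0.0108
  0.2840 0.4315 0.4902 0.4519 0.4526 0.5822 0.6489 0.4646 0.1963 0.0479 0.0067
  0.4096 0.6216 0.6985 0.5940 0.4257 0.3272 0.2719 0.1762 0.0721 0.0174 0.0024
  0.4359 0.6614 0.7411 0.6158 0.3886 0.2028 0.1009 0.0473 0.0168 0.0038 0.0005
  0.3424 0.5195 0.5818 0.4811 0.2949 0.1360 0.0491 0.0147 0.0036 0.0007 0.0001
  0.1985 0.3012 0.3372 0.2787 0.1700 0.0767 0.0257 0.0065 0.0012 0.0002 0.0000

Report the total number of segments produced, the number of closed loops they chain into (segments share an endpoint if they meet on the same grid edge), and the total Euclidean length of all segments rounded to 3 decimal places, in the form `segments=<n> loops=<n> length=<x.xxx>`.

segments=24 loops=2 length=19.606

cell (3,4): code 0100 → (3.448,5.000)–(4.000,4.475)
cell (3,5): code 1100 → (3.114,6.000)–(3.448,5.000)
cell (3,6): code 1100 → (3.543,7.000)–(3.114,6.000)
cell (3,7): code 1000 → (4.000,7.376)–(3.543,7.000)
cell (4,4): code 0110 → (4.000,4.475)–(5.000,4.192)
cell (4,7): code 1001 → (5.000,7.490)–(4.000,7.376)
cell (5,4): code 0110 → (5.000,4.192)–(6.000,4.582)
cell (5,6): code 1011 → (6.000,6.656)–(5.765,7.000)
cell (5,7): code 0001 → (5.765,7.000)–(5.000,7.490)
cell (6,0): code 0100 → (6.508,1.000)–(7.000,0.558)
cell (6,1): code 1100 → (6.181,2.000)–(6.508,1.000)
cell (6,2): code 1100 → (6.536,3.000)–(6.181,2.000)
cell (6,3): code 1000 → (7.000,3.392)–(6.536,3.000)
cell (6,4): code 0010 → (6.000,4.582)–(6.213,5.000)
cell (6,5): code 0011 → (6.213,5.000)–(6.321,6.000)
cell (6,6): code 0001 → (6.321,6.000)–(6.000,6.656)
cell (7,0): code 0110 → (7.000,0.558)–(8.000,0.408)
cell (7,3): code 1001 → (8.000,3.386)–(7.000,3.392)
cell (8,0): code 0010 → (8.000,0.408)–(8.940,1.000)
cell (8,1): code 0111 → (8.940,1.000)–(9.000,1.136)
cell (8,2): code 1011 → (9.000,2.534)–(8.652,3.000)
cell (8,3): code 0001 → (8.652,3.000)–(8.000,3.386)
cell (9,1): code 0010 → (9.000,1.136)–(9.220,2.000)
cell (9,2): code 0001 → (9.220,2.000)–(9.000,2.534)
total: 24 segments, chained into 2 closed loop(s), length Σ = 19.606364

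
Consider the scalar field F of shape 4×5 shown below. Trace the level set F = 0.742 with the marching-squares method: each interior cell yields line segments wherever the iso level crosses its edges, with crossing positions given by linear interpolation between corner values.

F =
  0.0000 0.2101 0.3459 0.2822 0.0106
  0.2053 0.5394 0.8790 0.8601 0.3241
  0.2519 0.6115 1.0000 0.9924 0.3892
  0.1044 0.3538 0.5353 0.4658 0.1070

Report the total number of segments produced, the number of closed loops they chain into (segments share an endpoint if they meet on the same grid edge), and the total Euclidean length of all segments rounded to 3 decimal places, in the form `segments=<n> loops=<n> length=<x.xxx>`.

cell (0,1): code 0100 → (0.743,2.000)–(1.000,1.597)
cell (0,2): code 1100 → (0.796,3.000)–(0.743,2.000)
cell (0,3): code 1000 → (1.000,3.220)–(0.796,3.000)
cell (1,1): code 0110 → (1.000,1.597)–(2.000,1.336)
cell (1,3): code 1001 → (2.000,3.415)–(1.000,3.220)
cell (2,1): code 0010 → (2.000,1.336)–(2.555,2.000)
cell (2,2): code 0011 → (2.555,2.000)–(2.476,3.000)
cell (2,3): code 0001 → (2.476,3.000)–(2.000,3.415)
total: 8 segments, chained into 1 closed loop(s), length Σ = 6.332411

segments=8 loops=1 length=6.332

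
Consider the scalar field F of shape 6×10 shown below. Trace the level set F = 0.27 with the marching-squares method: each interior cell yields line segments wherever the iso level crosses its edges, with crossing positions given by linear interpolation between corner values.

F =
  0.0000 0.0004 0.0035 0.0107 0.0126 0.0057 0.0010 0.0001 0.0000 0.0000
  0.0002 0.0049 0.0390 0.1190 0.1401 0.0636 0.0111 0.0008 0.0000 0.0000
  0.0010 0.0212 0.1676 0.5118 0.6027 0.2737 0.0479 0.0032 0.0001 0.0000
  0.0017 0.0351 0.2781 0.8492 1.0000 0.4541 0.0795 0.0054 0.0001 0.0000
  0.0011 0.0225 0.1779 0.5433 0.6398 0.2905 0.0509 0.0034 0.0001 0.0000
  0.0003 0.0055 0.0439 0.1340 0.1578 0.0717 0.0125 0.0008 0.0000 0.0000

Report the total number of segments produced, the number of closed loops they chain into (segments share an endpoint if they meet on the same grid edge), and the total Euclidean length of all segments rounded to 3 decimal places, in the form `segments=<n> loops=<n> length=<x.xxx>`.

segments=14 loops=1 length=10.806

cell (1,2): code 0100 → (1.384,3.000)–(2.000,2.298)
cell (1,3): code 1100 → (1.281,4.000)–(1.384,3.000)
cell (1,4): code 1100 → (1.982,5.000)–(1.281,4.000)
cell (1,5): code 1000 → (2.000,5.016)–(1.982,5.000)
cell (2,1): code 0100 → (2.927,2.000)–(3.000,1.967)
cell (2,2): code 1110 → (2.000,2.298)–(2.927,2.000)
cell (2,5): code 1001 → (3.000,5.491)–(2.000,5.016)
cell (3,1): code 0010 → (3.000,1.967)–(3.081,2.000)
cell (3,2): code 0111 → (3.081,2.000)–(4.000,2.252)
cell (3,5): code 1001 → (4.000,5.086)–(3.000,5.491)
cell (4,2): code 0010 → (4.000,2.252)–(4.668,3.000)
cell (4,3): code 0011 → (4.668,3.000)–(4.767,4.000)
cell (4,4): code 0011 → (4.767,4.000)–(4.094,5.000)
cell (4,5): code 0001 → (4.094,5.000)–(4.000,5.086)
total: 14 segments, chained into 1 closed loop(s), length Σ = 10.805835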